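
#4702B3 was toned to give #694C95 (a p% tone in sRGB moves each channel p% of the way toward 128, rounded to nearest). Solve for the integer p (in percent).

#4702B3 is rgb(71, 2, 179); #694C95 is rgb(105, 76, 149).
On the G channel (widest range): 76 ≈ 2 + (p/100)(128 − 2), so p ≈ 100×(76 − 2)/(128 − 2) = 7400/126 = 58.73.
p = 59 reproduces all three channels after rounding.

59%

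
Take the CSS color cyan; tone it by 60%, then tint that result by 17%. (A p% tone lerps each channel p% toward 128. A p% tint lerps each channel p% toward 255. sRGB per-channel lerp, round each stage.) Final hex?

CSS cyan is rgb(0, 255, 255).
A 60% tone moves each channel 60% toward 128:
  R: 0 + 0.6×(128−0) = 0 + 76.8 = 76.8 → 77
  G: 255 − 76.2 = 178.8 → 179
  B: 255 − 76.2 = 178.8 → 179
After the tone: rgb(77, 179, 179) = #4DB3B3.
Per channel, c → c + 0.17(255 − c):
  R: 77 + 0.17×(255−77) = 77 + 30.26 = 107.26 → 107
  G: 179 + 0.17×(255−179) = 179 + 12.92 = 191.92 → 192
  B: 179 + 0.17×(255−179) = 179 + 12.92 = 191.92 → 192
rgb(107, 192, 192) = #6BC0C0.

#6BC0C0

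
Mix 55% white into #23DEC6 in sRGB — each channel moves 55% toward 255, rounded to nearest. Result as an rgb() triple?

#23DEC6 is rgb(35, 222, 198).
A 55% tint moves each channel 55% toward 255:
  R: 35 + 121 = 156 → 156
  G: 222 + 0.55×(255−222) = 222 + 18.15 = 240.15 → 240
  B: 198 + 31.35 = 229.35 → 229

rgb(156, 240, 229)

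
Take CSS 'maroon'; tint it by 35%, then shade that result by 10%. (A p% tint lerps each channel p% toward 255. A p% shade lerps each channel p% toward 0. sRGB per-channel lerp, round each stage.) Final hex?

#9B5050

CSS maroon is rgb(128, 0, 0).
A 35% tint moves each channel 35% toward 255:
  R: 128 + 44.45 = 172.45 → 172
  G: 0 + 89.25 = 89.25 → 89
  B: 0 + 89.25 = 89.25 → 89
After the tint: rgb(172, 89, 89) = #AC5959.
A 10% shade moves each channel 10% toward 0:
  R: 172 + 0.1×(0−172) = 172 − 17.2 = 154.8 → 155
  G: 89 + 0.1×(0−89) = 89 − 8.9 = 80.1 → 80
  B: 89 + 0.1×(0−89) = 89 − 8.9 = 80.1 → 80
rgb(155, 80, 80) = #9B5050.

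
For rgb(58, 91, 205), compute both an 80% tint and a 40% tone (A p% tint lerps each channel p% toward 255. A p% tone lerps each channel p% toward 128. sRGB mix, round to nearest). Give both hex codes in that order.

80% tint:
  R: 58 + 157.6 = 215.6 → 216
  G: 91 + 0.8×(255−91) = 91 + 131.2 = 222.2 → 222
  B: 205 + 0.8×(255−205) = 205 + 40 = 245 → 245
  → #d8def5
40% tone:
  R: 58 + 28 = 86 → 86
  G: 91 + 0.4×(128−91) = 91 + 14.8 = 105.8 → 106
  B: 205 + 0.4×(128−205) = 205 − 30.8 = 174.2 → 174
  → #566aae

#d8def5, #566aae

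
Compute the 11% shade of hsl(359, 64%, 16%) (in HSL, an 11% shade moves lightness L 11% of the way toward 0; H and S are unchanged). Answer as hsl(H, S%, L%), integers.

L moves 11% from 16 toward 0: 16 − 1.76 = 14.24 → 14.
H and S are unchanged.

hsl(359, 64%, 14%)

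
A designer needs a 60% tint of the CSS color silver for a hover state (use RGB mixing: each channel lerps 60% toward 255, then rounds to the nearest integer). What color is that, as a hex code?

CSS silver is rgb(192, 192, 192).
Lerp each channel 60% toward 255:
  R: 192 + 37.8 = 229.8 → 230
  G: 192 + 0.6×(255−192) = 192 + 37.8 = 229.8 → 230
  B: 192 + 0.6×(255−192) = 192 + 37.8 = 229.8 → 230
rgb(230, 230, 230) = #e6e6e6.

#e6e6e6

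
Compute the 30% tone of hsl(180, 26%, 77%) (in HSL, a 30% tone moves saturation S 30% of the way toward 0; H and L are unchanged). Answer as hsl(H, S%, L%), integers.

hsl(180, 18%, 77%)

S moves 30% from 26 toward 0: 26 − 7.8 = 18.2 → 18.
H and L are unchanged.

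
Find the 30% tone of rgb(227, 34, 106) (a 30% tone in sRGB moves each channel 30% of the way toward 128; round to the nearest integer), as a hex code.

#C53E71

Lerp each channel 30% toward 128:
  R: 227 − 29.7 = 197.3 → 197
  G: 34 + 28.2 = 62.2 → 62
  B: 106 + 6.6 = 112.6 → 113
rgb(197, 62, 113) = #C53E71.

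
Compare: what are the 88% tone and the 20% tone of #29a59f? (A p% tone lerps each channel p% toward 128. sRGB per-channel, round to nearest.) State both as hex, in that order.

#29a59f is rgb(41, 165, 159).
88% tone:
  R: 41 + 76.56 = 117.56 → 118
  G: 165 − 32.56 = 132.44 → 132
  B: 159 + 0.88×(128−159) = 159 − 27.28 = 131.72 → 132
  → #768484
20% tone:
  R: 41 + 17.4 = 58.4 → 58
  G: 165 + 0.2×(128−165) = 165 − 7.4 = 157.6 → 158
  B: 159 + 0.2×(128−159) = 159 − 6.2 = 152.8 → 153
  → #3a9e99

#768484, #3a9e99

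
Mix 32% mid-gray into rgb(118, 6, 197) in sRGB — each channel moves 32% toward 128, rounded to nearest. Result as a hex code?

Per channel, c → c + 0.32(128 − c):
  R: 118 + 0.32×(128−118) = 118 + 3.2 = 121.2 → 121
  G: 6 + 0.32×(128−6) = 6 + 39.04 = 45.04 → 45
  B: 197 − 22.08 = 174.92 → 175
rgb(121, 45, 175) = #792DAF.

#792DAF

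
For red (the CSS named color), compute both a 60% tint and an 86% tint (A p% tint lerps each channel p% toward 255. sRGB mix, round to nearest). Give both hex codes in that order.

CSS red is rgb(255, 0, 0).
60% tint:
  R: 255 + 0 = 255 → 255
  G: 0 + 0.6×(255−0) = 0 + 153 = 153 → 153
  B: 0 + 153 = 153 → 153
  → #ff9999
86% tint:
  R: 255 + 0.86×(255−255) = 255 + 0 = 255 → 255
  G: 0 + 0.86×(255−0) = 0 + 219.3 = 219.3 → 219
  B: 0 + 0.86×(255−0) = 0 + 219.3 = 219.3 → 219
  → #ffdbdb

#ff9999, #ffdbdb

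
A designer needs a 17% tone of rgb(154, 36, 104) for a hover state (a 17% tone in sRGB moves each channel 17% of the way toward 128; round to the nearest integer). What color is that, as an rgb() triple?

rgb(150, 52, 108)

A 17% tone moves each channel 17% toward 128:
  R: 154 − 4.42 = 149.58 → 150
  G: 36 + 0.17×(128−36) = 36 + 15.64 = 51.64 → 52
  B: 104 + 0.17×(128−104) = 104 + 4.08 = 108.08 → 108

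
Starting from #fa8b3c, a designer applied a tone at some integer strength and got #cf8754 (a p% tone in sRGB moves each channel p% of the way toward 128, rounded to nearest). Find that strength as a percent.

#fa8b3c is rgb(250, 139, 60); #cf8754 is rgb(207, 135, 84).
On the R channel (widest range): 207 ≈ 250 + (p/100)(128 − 250), so p ≈ 100×(207 − 250)/(128 − 250) = -4300/-122 = 35.25.
p = 35 reproduces all three channels after rounding.

35%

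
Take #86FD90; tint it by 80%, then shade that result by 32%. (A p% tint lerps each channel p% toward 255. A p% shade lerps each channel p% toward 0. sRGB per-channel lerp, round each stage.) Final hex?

#9DAD9E

#86FD90 is rgb(134, 253, 144).
An 80% tint moves each channel 80% toward 255:
  R: 134 + 96.8 = 230.8 → 231
  G: 253 + 0.8×(255−253) = 253 + 1.6 = 254.6 → 255
  B: 144 + 0.8×(255−144) = 144 + 88.8 = 232.8 → 233
After the tint: rgb(231, 255, 233) = #E7FFE9.
Lerp each channel 32% toward 0:
  R: 231 − 73.92 = 157.08 → 157
  G: 255 + 0.32×(0−255) = 255 − 81.6 = 173.4 → 173
  B: 233 − 74.56 = 158.44 → 158
rgb(157, 173, 158) = #9DAD9E.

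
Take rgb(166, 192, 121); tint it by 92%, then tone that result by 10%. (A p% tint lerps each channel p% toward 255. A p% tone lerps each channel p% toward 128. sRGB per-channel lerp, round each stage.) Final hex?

#ECEEE8

Lerp each channel 92% toward 255:
  R: 166 + 81.88 = 247.88 → 248
  G: 192 + 0.92×(255−192) = 192 + 57.96 = 249.96 → 250
  B: 121 + 0.92×(255−121) = 121 + 123.28 = 244.28 → 244
After the tint: rgb(248, 250, 244) = #F8FAF4.
Lerp each channel 10% toward 128:
  R: 248 + 0.1×(128−248) = 248 − 12 = 236 → 236
  G: 250 − 12.2 = 237.8 → 238
  B: 244 + 0.1×(128−244) = 244 − 11.6 = 232.4 → 232
rgb(236, 238, 232) = #ECEEE8.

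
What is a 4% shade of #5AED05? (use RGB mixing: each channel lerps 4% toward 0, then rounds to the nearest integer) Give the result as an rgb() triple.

rgb(86, 228, 5)

#5AED05 is rgb(90, 237, 5).
A 4% shade moves each channel 4% toward 0:
  R: 90 + 0.04×(0−90) = 90 − 3.6 = 86.4 → 86
  G: 237 − 9.48 = 227.52 → 228
  B: 5 + 0.04×(0−5) = 5 − 0.2 = 4.8 → 5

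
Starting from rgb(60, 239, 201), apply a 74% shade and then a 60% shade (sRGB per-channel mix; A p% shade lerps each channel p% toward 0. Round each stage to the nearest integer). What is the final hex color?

#061915

Lerp each channel 74% toward 0:
  R: 60 + 0.74×(0−60) = 60 − 44.4 = 15.6 → 16
  G: 239 + 0.74×(0−239) = 239 − 176.86 = 62.14 → 62
  B: 201 + 0.74×(0−201) = 201 − 148.74 = 52.26 → 52
After the shade: rgb(16, 62, 52) = #103E34.
Per channel, c → c + 0.6(0 − c):
  R: 16 − 9.6 = 6.4 → 6
  G: 62 + 0.6×(0−62) = 62 − 37.2 = 24.8 → 25
  B: 52 + 0.6×(0−52) = 52 − 31.2 = 20.8 → 21
rgb(6, 25, 21) = #061915.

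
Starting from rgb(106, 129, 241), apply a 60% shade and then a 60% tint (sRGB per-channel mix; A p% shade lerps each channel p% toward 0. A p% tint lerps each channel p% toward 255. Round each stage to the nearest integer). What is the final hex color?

A 60% shade moves each channel 60% toward 0:
  R: 106 − 63.6 = 42.4 → 42
  G: 129 − 77.4 = 51.6 → 52
  B: 241 − 144.6 = 96.4 → 96
After the shade: rgb(42, 52, 96) = #2a3460.
Per channel, c → c + 0.6(255 − c):
  R: 42 + 127.8 = 169.8 → 170
  G: 52 + 0.6×(255−52) = 52 + 121.8 = 173.8 → 174
  B: 96 + 95.4 = 191.4 → 191
rgb(170, 174, 191) = #aaaebf.

#aaaebf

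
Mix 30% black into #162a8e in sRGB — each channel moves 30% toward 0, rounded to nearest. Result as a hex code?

#162a8e is rgb(22, 42, 142).
Lerp each channel 30% toward 0:
  R: 22 − 6.6 = 15.4 → 15
  G: 42 + 0.3×(0−42) = 42 − 12.6 = 29.4 → 29
  B: 142 + 0.3×(0−142) = 142 − 42.6 = 99.4 → 99
rgb(15, 29, 99) = #0f1d63.

#0f1d63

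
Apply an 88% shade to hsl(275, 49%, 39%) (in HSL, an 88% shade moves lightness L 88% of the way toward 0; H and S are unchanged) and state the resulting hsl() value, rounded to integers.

hsl(275, 49%, 5%)

L moves 88% from 39 toward 0: 39 − 34.32 = 4.68 → 5.
H and S are unchanged.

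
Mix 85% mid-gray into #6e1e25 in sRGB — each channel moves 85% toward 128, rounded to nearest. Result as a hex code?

#7d7172

#6e1e25 is rgb(110, 30, 37).
Lerp each channel 85% toward 128:
  R: 110 + 0.85×(128−110) = 110 + 15.3 = 125.3 → 125
  G: 30 + 83.3 = 113.3 → 113
  B: 37 + 77.35 = 114.35 → 114
rgb(125, 113, 114) = #7d7172.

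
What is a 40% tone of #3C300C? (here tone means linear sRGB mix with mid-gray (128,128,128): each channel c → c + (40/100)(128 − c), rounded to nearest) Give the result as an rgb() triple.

rgb(87, 80, 58)

#3C300C is rgb(60, 48, 12).
A 40% tone moves each channel 40% toward 128:
  R: 60 + 27.2 = 87.2 → 87
  G: 48 + 0.4×(128−48) = 48 + 32 = 80 → 80
  B: 12 + 0.4×(128−12) = 12 + 46.4 = 58.4 → 58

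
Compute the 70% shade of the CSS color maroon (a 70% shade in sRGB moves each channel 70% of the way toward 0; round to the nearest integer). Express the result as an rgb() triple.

CSS maroon is rgb(128, 0, 0).
Lerp each channel 70% toward 0:
  R: 128 + 0.7×(0−128) = 128 − 89.6 = 38.4 → 38
  G: 0 + 0 = 0 → 0
  B: 0 + 0.7×(0−0) = 0 + 0 = 0 → 0

rgb(38, 0, 0)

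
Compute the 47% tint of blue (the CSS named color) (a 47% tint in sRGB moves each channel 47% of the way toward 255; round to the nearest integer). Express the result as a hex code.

CSS blue is rgb(0, 0, 255).
A 47% tint moves each channel 47% toward 255:
  R: 0 + 0.47×(255−0) = 0 + 119.85 = 119.85 → 120
  G: 0 + 0.47×(255−0) = 0 + 119.85 = 119.85 → 120
  B: 255 + 0 = 255 → 255
rgb(120, 120, 255) = #7878ff.

#7878ff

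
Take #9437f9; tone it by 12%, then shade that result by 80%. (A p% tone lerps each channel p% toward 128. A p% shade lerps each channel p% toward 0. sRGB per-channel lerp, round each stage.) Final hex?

#1d0d2f

#9437f9 is rgb(148, 55, 249).
A 12% tone moves each channel 12% toward 128:
  R: 148 + 0.12×(128−148) = 148 − 2.4 = 145.6 → 146
  G: 55 + 0.12×(128−55) = 55 + 8.76 = 63.76 → 64
  B: 249 − 14.52 = 234.48 → 234
After the tone: rgb(146, 64, 234) = #9240ea.
An 80% shade moves each channel 80% toward 0:
  R: 146 − 116.8 = 29.2 → 29
  G: 64 + 0.8×(0−64) = 64 − 51.2 = 12.8 → 13
  B: 234 − 187.2 = 46.8 → 47
rgb(29, 13, 47) = #1d0d2f.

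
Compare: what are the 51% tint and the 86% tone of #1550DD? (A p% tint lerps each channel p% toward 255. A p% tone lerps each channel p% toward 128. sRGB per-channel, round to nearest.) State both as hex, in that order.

#1550DD is rgb(21, 80, 221).
51% tint:
  R: 21 + 0.51×(255−21) = 21 + 119.34 = 140.34 → 140
  G: 80 + 0.51×(255−80) = 80 + 89.25 = 169.25 → 169
  B: 221 + 17.34 = 238.34 → 238
  → #8CA9EE
86% tone:
  R: 21 + 92.02 = 113.02 → 113
  G: 80 + 0.86×(128−80) = 80 + 41.28 = 121.28 → 121
  B: 221 − 79.98 = 141.02 → 141
  → #71798D

#8CA9EE, #71798D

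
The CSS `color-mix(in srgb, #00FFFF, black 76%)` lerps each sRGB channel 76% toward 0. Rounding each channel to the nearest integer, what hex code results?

#00FFFF is rgb(0, 255, 255).
Lerp each channel 76% toward 0:
  R: 0 + 0.76×(0−0) = 0 + 0 = 0 → 0
  G: 255 − 193.8 = 61.2 → 61
  B: 255 − 193.8 = 61.2 → 61
rgb(0, 61, 61) = #003D3D.

#003D3D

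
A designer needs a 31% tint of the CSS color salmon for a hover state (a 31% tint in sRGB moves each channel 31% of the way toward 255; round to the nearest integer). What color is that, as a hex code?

CSS salmon is rgb(250, 128, 114).
A 31% tint moves each channel 31% toward 255:
  R: 250 + 1.55 = 251.55 → 252
  G: 128 + 0.31×(255−128) = 128 + 39.37 = 167.37 → 167
  B: 114 + 0.31×(255−114) = 114 + 43.71 = 157.71 → 158
rgb(252, 167, 158) = #FCA79E.

#FCA79E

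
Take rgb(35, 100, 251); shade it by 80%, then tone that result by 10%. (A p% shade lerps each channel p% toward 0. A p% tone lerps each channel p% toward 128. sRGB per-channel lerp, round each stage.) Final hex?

Lerp each channel 80% toward 0:
  R: 35 − 28 = 7 → 7
  G: 100 + 0.8×(0−100) = 100 − 80 = 20 → 20
  B: 251 + 0.8×(0−251) = 251 − 200.8 = 50.2 → 50
After the shade: rgb(7, 20, 50) = #071432.
Lerp each channel 10% toward 128:
  R: 7 + 0.1×(128−7) = 7 + 12.1 = 19.1 → 19
  G: 20 + 10.8 = 30.8 → 31
  B: 50 + 7.8 = 57.8 → 58
rgb(19, 31, 58) = #131F3A.

#131F3A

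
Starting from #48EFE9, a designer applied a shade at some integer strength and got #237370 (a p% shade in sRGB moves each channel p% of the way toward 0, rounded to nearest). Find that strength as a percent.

#48EFE9 is rgb(72, 239, 233); #237370 is rgb(35, 115, 112).
On the G channel (widest range): 115 ≈ 239 + (p/100)(0 − 239), so p ≈ 100×(115 − 239)/(0 − 239) = -12400/-239 = 51.88.
p = 52 reproduces all three channels after rounding.

52%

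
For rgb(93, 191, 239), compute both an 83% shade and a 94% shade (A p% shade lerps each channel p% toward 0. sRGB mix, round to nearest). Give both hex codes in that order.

83% shade:
  R: 93 + 0.83×(0−93) = 93 − 77.19 = 15.81 → 16
  G: 191 + 0.83×(0−191) = 191 − 158.53 = 32.47 → 32
  B: 239 − 198.37 = 40.63 → 41
  → #102029
94% shade:
  R: 93 − 87.42 = 5.58 → 6
  G: 191 − 179.54 = 11.46 → 11
  B: 239 − 224.66 = 14.34 → 14
  → #060b0e

#102029, #060b0e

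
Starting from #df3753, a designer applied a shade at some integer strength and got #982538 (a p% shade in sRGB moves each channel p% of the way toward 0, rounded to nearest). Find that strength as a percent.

32%

#df3753 is rgb(223, 55, 83); #982538 is rgb(152, 37, 56).
On the R channel (widest range): 152 ≈ 223 + (p/100)(0 − 223), so p ≈ 100×(152 − 223)/(0 − 223) = -7100/-223 = 31.84.
p = 32 reproduces all three channels after rounding.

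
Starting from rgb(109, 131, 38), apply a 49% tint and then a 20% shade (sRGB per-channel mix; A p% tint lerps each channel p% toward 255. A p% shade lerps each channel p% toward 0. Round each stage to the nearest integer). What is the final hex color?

#919A73

A 49% tint moves each channel 49% toward 255:
  R: 109 + 71.54 = 180.54 → 181
  G: 131 + 0.49×(255−131) = 131 + 60.76 = 191.76 → 192
  B: 38 + 0.49×(255−38) = 38 + 106.33 = 144.33 → 144
After the tint: rgb(181, 192, 144) = #B5C090.
A 20% shade moves each channel 20% toward 0:
  R: 181 − 36.2 = 144.8 → 145
  G: 192 + 0.2×(0−192) = 192 − 38.4 = 153.6 → 154
  B: 144 + 0.2×(0−144) = 144 − 28.8 = 115.2 → 115
rgb(145, 154, 115) = #919A73.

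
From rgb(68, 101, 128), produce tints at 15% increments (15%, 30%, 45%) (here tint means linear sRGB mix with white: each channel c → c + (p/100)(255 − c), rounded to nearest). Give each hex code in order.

15%: (68 + 28.05 = 96.05→96, 101 + 23.1 = 124.1→124, 128 + 19.05 = 147.05→147) → #607C93
30%: (68 + 56.1 = 124.1→124, 101 + 46.2 = 147.2→147, 128 + 38.1 = 166.1→166) → #7C93A6
45%: (68 + 84.15 = 152.15→152, 101 + 69.3 = 170.3→170, 128 + 57.15 = 185.15→185) → #98AAB9

#607C93, #7C93A6, #98AAB9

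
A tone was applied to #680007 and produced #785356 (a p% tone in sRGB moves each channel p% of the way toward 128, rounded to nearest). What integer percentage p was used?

#680007 is rgb(104, 0, 7); #785356 is rgb(120, 83, 86).
On the G channel (widest range): 83 ≈ 0 + (p/100)(128 − 0), so p ≈ 100×(83 − 0)/(128 − 0) = 8300/128 = 64.84.
p = 65 reproduces all three channels after rounding.

65%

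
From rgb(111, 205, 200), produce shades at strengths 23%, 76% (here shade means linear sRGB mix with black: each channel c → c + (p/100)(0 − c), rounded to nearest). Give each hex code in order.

23%: (111 − 25.53 = 85.47→85, 205 − 47.15 = 157.85→158, 200 − 46 = 154→154) → #559E9A
76%: (111 − 84.36 = 26.64→27, 205 − 155.8 = 49.2→49, 200 − 152 = 48→48) → #1B3130

#559E9A, #1B3130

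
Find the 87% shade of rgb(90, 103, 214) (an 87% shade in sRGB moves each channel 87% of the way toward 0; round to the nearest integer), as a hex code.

#0c0d1c

Per channel, c → c + 0.87(0 − c):
  R: 90 + 0.87×(0−90) = 90 − 78.3 = 11.7 → 12
  G: 103 + 0.87×(0−103) = 103 − 89.61 = 13.39 → 13
  B: 214 + 0.87×(0−214) = 214 − 186.18 = 27.82 → 28
rgb(12, 13, 28) = #0c0d1c.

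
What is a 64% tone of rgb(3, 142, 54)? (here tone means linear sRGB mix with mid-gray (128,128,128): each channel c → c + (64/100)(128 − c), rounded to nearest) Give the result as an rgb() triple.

rgb(83, 133, 101)

Per channel, c → c + 0.64(128 − c):
  R: 3 + 0.64×(128−3) = 3 + 80 = 83 → 83
  G: 142 + 0.64×(128−142) = 142 − 8.96 = 133.04 → 133
  B: 54 + 47.36 = 101.36 → 101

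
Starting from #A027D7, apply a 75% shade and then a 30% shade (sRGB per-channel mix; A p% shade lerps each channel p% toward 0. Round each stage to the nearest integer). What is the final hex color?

#A027D7 is rgb(160, 39, 215).
Lerp each channel 75% toward 0:
  R: 160 + 0.75×(0−160) = 160 − 120 = 40 → 40
  G: 39 + 0.75×(0−39) = 39 − 29.25 = 9.75 → 10
  B: 215 − 161.25 = 53.75 → 54
After the shade: rgb(40, 10, 54) = #280A36.
A 30% shade moves each channel 30% toward 0:
  R: 40 + 0.3×(0−40) = 40 − 12 = 28 → 28
  G: 10 − 3 = 7 → 7
  B: 54 + 0.3×(0−54) = 54 − 16.2 = 37.8 → 38
rgb(28, 7, 38) = #1C0726.

#1C0726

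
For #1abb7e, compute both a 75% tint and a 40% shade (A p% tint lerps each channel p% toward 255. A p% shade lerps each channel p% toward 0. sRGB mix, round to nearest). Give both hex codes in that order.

#1abb7e is rgb(26, 187, 126).
75% tint:
  R: 26 + 171.75 = 197.75 → 198
  G: 187 + 0.75×(255−187) = 187 + 51 = 238 → 238
  B: 126 + 96.75 = 222.75 → 223
  → #c6eedf
40% shade:
  R: 26 − 10.4 = 15.6 → 16
  G: 187 − 74.8 = 112.2 → 112
  B: 126 + 0.4×(0−126) = 126 − 50.4 = 75.6 → 76
  → #10704c

#c6eedf, #10704c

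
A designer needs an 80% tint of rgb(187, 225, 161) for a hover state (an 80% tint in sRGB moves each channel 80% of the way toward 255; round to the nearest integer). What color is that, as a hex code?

#f1f9ec

An 80% tint moves each channel 80% toward 255:
  R: 187 + 0.8×(255−187) = 187 + 54.4 = 241.4 → 241
  G: 225 + 24 = 249 → 249
  B: 161 + 0.8×(255−161) = 161 + 75.2 = 236.2 → 236
rgb(241, 249, 236) = #f1f9ec.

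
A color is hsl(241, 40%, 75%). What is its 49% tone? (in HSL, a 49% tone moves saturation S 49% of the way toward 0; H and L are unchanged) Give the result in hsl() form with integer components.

S moves 49% from 40 toward 0: 40 − 19.6 = 20.4 → 20.
H and L are unchanged.

hsl(241, 20%, 75%)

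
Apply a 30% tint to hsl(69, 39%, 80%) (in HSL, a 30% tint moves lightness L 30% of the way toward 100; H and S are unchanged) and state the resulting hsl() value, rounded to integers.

L moves 30% from 80 toward 100: 80 + 6 = 86 → 86.
H and S are unchanged.

hsl(69, 39%, 86%)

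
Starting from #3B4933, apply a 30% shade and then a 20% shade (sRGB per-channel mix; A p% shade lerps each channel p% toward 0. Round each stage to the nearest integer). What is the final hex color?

#3B4933 is rgb(59, 73, 51).
A 30% shade moves each channel 30% toward 0:
  R: 59 − 17.7 = 41.3 → 41
  G: 73 + 0.3×(0−73) = 73 − 21.9 = 51.1 → 51
  B: 51 + 0.3×(0−51) = 51 − 15.3 = 35.7 → 36
After the shade: rgb(41, 51, 36) = #293324.
Per channel, c → c + 0.2(0 − c):
  R: 41 + 0.2×(0−41) = 41 − 8.2 = 32.8 → 33
  G: 51 − 10.2 = 40.8 → 41
  B: 36 + 0.2×(0−36) = 36 − 7.2 = 28.8 → 29
rgb(33, 41, 29) = #21291D.

#21291D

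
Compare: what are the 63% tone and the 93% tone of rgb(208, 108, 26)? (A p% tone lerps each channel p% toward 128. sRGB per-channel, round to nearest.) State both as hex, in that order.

63% tone:
  R: 208 + 0.63×(128−208) = 208 − 50.4 = 157.6 → 158
  G: 108 + 0.63×(128−108) = 108 + 12.6 = 120.6 → 121
  B: 26 + 0.63×(128−26) = 26 + 64.26 = 90.26 → 90
  → #9E795A
93% tone:
  R: 208 − 74.4 = 133.6 → 134
  G: 108 + 18.6 = 126.6 → 127
  B: 26 + 94.86 = 120.86 → 121
  → #867F79

#9E795A, #867F79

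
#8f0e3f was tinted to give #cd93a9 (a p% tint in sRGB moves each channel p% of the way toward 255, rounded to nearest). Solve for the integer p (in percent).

#8f0e3f is rgb(143, 14, 63); #cd93a9 is rgb(205, 147, 169).
On the G channel (widest range): 147 ≈ 14 + (p/100)(255 − 14), so p ≈ 100×(147 − 14)/(255 − 14) = 13300/241 = 55.19.
p = 55 reproduces all three channels after rounding.

55%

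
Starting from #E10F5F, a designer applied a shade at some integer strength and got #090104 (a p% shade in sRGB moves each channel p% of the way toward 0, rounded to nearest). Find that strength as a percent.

#E10F5F is rgb(225, 15, 95); #090104 is rgb(9, 1, 4).
On the R channel (widest range): 9 ≈ 225 + (p/100)(0 − 225), so p ≈ 100×(9 − 225)/(0 − 225) = -21600/-225 = 96.00.
p = 96 reproduces all three channels after rounding.

96%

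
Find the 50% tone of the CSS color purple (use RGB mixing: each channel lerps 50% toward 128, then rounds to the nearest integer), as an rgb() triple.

CSS purple is rgb(128, 0, 128).
A 50% tone moves each channel 50% toward 128:
  R: 128 + 0 = 128 → 128
  G: 0 + 64 = 64 → 64
  B: 128 + 0 = 128 → 128

rgb(128, 64, 128)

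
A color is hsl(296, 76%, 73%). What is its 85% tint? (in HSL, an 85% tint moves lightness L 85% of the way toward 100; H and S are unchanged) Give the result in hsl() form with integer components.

hsl(296, 76%, 96%)

L moves 85% from 73 toward 100: 73 + 22.95 = 95.95 → 96.
H and S are unchanged.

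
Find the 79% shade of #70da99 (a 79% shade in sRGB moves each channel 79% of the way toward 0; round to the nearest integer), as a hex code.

#182e20

#70da99 is rgb(112, 218, 153).
Lerp each channel 79% toward 0:
  R: 112 + 0.79×(0−112) = 112 − 88.48 = 23.52 → 24
  G: 218 + 0.79×(0−218) = 218 − 172.22 = 45.78 → 46
  B: 153 + 0.79×(0−153) = 153 − 120.87 = 32.13 → 32
rgb(24, 46, 32) = #182e20.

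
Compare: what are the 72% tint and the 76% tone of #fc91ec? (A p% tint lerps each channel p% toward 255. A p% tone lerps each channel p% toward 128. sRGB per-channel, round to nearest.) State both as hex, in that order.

#fee0fa, #9e849a

#fc91ec is rgb(252, 145, 236).
72% tint:
  R: 252 + 0.72×(255−252) = 252 + 2.16 = 254.16 → 254
  G: 145 + 0.72×(255−145) = 145 + 79.2 = 224.2 → 224
  B: 236 + 0.72×(255−236) = 236 + 13.68 = 249.68 → 250
  → #fee0fa
76% tone:
  R: 252 + 0.76×(128−252) = 252 − 94.24 = 157.76 → 158
  G: 145 + 0.76×(128−145) = 145 − 12.92 = 132.08 → 132
  B: 236 + 0.76×(128−236) = 236 − 82.08 = 153.92 → 154
  → #9e849a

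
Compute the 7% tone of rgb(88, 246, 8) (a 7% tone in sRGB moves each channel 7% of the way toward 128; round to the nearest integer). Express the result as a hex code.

A 7% tone moves each channel 7% toward 128:
  R: 88 + 2.8 = 90.8 → 91
  G: 246 + 0.07×(128−246) = 246 − 8.26 = 237.74 → 238
  B: 8 + 0.07×(128−8) = 8 + 8.4 = 16.4 → 16
rgb(91, 238, 16) = #5bee10.

#5bee10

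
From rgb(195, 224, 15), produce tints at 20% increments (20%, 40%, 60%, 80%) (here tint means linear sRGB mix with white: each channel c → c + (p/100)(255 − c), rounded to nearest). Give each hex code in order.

20%: (195 + 12 = 207→207, 224 + 6.2 = 230.2→230, 15 + 48 = 63→63) → #cfe63f
40%: (195 + 24 = 219→219, 224 + 12.4 = 236.4→236, 15 + 96 = 111→111) → #dbec6f
60%: (195 + 36 = 231→231, 224 + 18.6 = 242.6→243, 15 + 144 = 159→159) → #e7f39f
80%: (195 + 48 = 243→243, 224 + 24.8 = 248.8→249, 15 + 192 = 207→207) → #f3f9cf

#cfe63f, #dbec6f, #e7f39f, #f3f9cf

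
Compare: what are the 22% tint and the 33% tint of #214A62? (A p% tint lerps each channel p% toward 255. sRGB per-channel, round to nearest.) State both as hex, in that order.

#214A62 is rgb(33, 74, 98).
22% tint:
  R: 33 + 48.84 = 81.84 → 82
  G: 74 + 0.22×(255−74) = 74 + 39.82 = 113.82 → 114
  B: 98 + 34.54 = 132.54 → 133
  → #527285
33% tint:
  R: 33 + 73.26 = 106.26 → 106
  G: 74 + 59.73 = 133.73 → 134
  B: 98 + 51.81 = 149.81 → 150
  → #6A8696

#527285, #6A8696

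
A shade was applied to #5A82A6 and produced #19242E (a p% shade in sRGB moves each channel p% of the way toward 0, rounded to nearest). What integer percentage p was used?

72%

#5A82A6 is rgb(90, 130, 166); #19242E is rgb(25, 36, 46).
On the B channel (widest range): 46 ≈ 166 + (p/100)(0 − 166), so p ≈ 100×(46 − 166)/(0 − 166) = -12000/-166 = 72.29.
p = 72 reproduces all three channels after rounding.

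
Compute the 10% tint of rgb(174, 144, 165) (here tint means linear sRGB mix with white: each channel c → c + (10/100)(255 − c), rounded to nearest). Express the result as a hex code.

Per channel, c → c + 0.1(255 − c):
  R: 174 + 0.1×(255−174) = 174 + 8.1 = 182.1 → 182
  G: 144 + 0.1×(255−144) = 144 + 11.1 = 155.1 → 155
  B: 165 + 9 = 174 → 174
rgb(182, 155, 174) = #B69BAE.

#B69BAE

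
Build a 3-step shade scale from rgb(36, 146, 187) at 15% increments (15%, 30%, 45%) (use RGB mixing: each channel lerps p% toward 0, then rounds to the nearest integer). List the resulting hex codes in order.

15%: (36 − 5.4 = 30.6→31, 146 − 21.9 = 124.1→124, 187 − 28.05 = 158.95→159) → #1F7C9F
30%: (36 − 10.8 = 25.2→25, 146 − 43.8 = 102.2→102, 187 − 56.1 = 130.9→131) → #196683
45%: (36 − 16.2 = 19.8→20, 146 − 65.7 = 80.3→80, 187 − 84.15 = 102.85→103) → #145067

#1F7C9F, #196683, #145067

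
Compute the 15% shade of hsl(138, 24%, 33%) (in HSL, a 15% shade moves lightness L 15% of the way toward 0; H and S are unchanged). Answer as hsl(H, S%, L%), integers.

hsl(138, 24%, 28%)

L moves 15% from 33 toward 0: 33 − 4.95 = 28.05 → 28.
H and S are unchanged.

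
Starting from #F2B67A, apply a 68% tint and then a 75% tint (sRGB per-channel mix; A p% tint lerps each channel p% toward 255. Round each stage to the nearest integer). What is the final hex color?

#FEF9F4

#F2B67A is rgb(242, 182, 122).
Per channel, c → c + 0.68(255 − c):
  R: 242 + 0.68×(255−242) = 242 + 8.84 = 250.84 → 251
  G: 182 + 0.68×(255−182) = 182 + 49.64 = 231.64 → 232
  B: 122 + 90.44 = 212.44 → 212
After the tint: rgb(251, 232, 212) = #FBE8D4.
Per channel, c → c + 0.75(255 − c):
  R: 251 + 0.75×(255−251) = 251 + 3 = 254 → 254
  G: 232 + 17.25 = 249.25 → 249
  B: 212 + 0.75×(255−212) = 212 + 32.25 = 244.25 → 244
rgb(254, 249, 244) = #FEF9F4.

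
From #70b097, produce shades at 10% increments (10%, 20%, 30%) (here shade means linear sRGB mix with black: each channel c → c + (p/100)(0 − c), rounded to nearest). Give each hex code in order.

#659e88, #5a8d79, #4e7b6a

#70b097 is rgb(112, 176, 151).
10%: (112 − 11.2 = 100.8→101, 176 − 17.6 = 158.4→158, 151 − 15.1 = 135.9→136) → #659e88
20%: (112 − 22.4 = 89.6→90, 176 − 35.2 = 140.8→141, 151 − 30.2 = 120.8→121) → #5a8d79
30%: (112 − 33.6 = 78.4→78, 176 − 52.8 = 123.2→123, 151 − 45.3 = 105.7→106) → #4e7b6a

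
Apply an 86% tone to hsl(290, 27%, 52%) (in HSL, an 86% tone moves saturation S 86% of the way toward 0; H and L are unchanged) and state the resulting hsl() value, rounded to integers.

hsl(290, 4%, 52%)

S moves 86% from 27 toward 0: 27 − 23.22 = 3.78 → 4.
H and L are unchanged.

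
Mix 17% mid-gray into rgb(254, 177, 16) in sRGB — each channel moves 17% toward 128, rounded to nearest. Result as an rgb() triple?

rgb(233, 169, 35)

Per channel, c → c + 0.17(128 − c):
  R: 254 − 21.42 = 232.58 → 233
  G: 177 − 8.33 = 168.67 → 169
  B: 16 + 19.04 = 35.04 → 35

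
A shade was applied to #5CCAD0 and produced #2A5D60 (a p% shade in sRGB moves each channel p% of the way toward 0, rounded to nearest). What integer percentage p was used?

#5CCAD0 is rgb(92, 202, 208); #2A5D60 is rgb(42, 93, 96).
On the B channel (widest range): 96 ≈ 208 + (p/100)(0 − 208), so p ≈ 100×(96 − 208)/(0 − 208) = -11200/-208 = 53.85.
p = 54 reproduces all three channels after rounding.

54%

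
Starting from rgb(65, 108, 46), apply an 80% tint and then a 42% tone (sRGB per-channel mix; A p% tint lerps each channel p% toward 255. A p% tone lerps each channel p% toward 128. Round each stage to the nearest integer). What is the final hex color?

#b4b9b1

Per channel, c → c + 0.8(255 − c):
  R: 65 + 0.8×(255−65) = 65 + 152 = 217 → 217
  G: 108 + 0.8×(255−108) = 108 + 117.6 = 225.6 → 226
  B: 46 + 167.2 = 213.2 → 213
After the tint: rgb(217, 226, 213) = #d9e2d5.
A 42% tone moves each channel 42% toward 128:
  R: 217 − 37.38 = 179.62 → 180
  G: 226 − 41.16 = 184.84 → 185
  B: 213 + 0.42×(128−213) = 213 − 35.7 = 177.3 → 177
rgb(180, 185, 177) = #b4b9b1.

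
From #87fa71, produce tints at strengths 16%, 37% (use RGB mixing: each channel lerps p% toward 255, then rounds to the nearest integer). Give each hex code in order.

#87fa71 is rgb(135, 250, 113).
16%: (135 + 19.2 = 154.2→154, 250 + 0.8 = 250.8→251, 113 + 22.72 = 135.72→136) → #9afb88
37%: (135 + 44.4 = 179.4→179, 250 + 1.85 = 251.85→252, 113 + 52.54 = 165.54→166) → #b3fca6

#9afb88, #b3fca6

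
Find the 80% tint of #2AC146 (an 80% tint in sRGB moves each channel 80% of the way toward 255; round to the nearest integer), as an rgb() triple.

rgb(212, 243, 218)

#2AC146 is rgb(42, 193, 70).
An 80% tint moves each channel 80% toward 255:
  R: 42 + 170.4 = 212.4 → 212
  G: 193 + 49.6 = 242.6 → 243
  B: 70 + 148 = 218 → 218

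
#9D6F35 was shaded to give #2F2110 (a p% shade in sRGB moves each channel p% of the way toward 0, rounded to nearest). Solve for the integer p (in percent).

#9D6F35 is rgb(157, 111, 53); #2F2110 is rgb(47, 33, 16).
On the R channel (widest range): 47 ≈ 157 + (p/100)(0 − 157), so p ≈ 100×(47 − 157)/(0 − 157) = -11000/-157 = 70.06.
p = 70 reproduces all three channels after rounding.

70%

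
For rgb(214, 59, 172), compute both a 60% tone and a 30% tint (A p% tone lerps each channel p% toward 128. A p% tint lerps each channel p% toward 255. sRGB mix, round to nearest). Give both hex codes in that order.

#A26492, #E276C5

60% tone:
  R: 214 − 51.6 = 162.4 → 162
  G: 59 + 0.6×(128−59) = 59 + 41.4 = 100.4 → 100
  B: 172 + 0.6×(128−172) = 172 − 26.4 = 145.6 → 146
  → #A26492
30% tint:
  R: 214 + 12.3 = 226.3 → 226
  G: 59 + 58.8 = 117.8 → 118
  B: 172 + 0.3×(255−172) = 172 + 24.9 = 196.9 → 197
  → #E276C5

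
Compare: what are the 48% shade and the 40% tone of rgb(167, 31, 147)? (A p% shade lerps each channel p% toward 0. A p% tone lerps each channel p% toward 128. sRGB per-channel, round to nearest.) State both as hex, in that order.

#57104C, #97468B

48% shade:
  R: 167 + 0.48×(0−167) = 167 − 80.16 = 86.84 → 87
  G: 31 + 0.48×(0−31) = 31 − 14.88 = 16.12 → 16
  B: 147 − 70.56 = 76.44 → 76
  → #57104C
40% tone:
  R: 167 + 0.4×(128−167) = 167 − 15.6 = 151.4 → 151
  G: 31 + 38.8 = 69.8 → 70
  B: 147 + 0.4×(128−147) = 147 − 7.6 = 139.4 → 139
  → #97468B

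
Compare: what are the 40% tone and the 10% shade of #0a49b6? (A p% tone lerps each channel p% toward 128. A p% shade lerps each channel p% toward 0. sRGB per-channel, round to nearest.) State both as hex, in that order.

#395fa0, #0942a4

#0a49b6 is rgb(10, 73, 182).
40% tone:
  R: 10 + 47.2 = 57.2 → 57
  G: 73 + 0.4×(128−73) = 73 + 22 = 95 → 95
  B: 182 + 0.4×(128−182) = 182 − 21.6 = 160.4 → 160
  → #395fa0
10% shade:
  R: 10 − 1 = 9 → 9
  G: 73 + 0.1×(0−73) = 73 − 7.3 = 65.7 → 66
  B: 182 + 0.1×(0−182) = 182 − 18.2 = 163.8 → 164
  → #0942a4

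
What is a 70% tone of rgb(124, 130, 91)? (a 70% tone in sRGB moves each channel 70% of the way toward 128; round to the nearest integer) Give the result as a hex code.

Lerp each channel 70% toward 128:
  R: 124 + 0.7×(128−124) = 124 + 2.8 = 126.8 → 127
  G: 130 + 0.7×(128−130) = 130 − 1.4 = 128.6 → 129
  B: 91 + 0.7×(128−91) = 91 + 25.9 = 116.9 → 117
rgb(127, 129, 117) = #7F8175.

#7F8175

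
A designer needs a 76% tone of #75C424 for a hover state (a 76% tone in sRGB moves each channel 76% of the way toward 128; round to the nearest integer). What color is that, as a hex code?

#7D906A

#75C424 is rgb(117, 196, 36).
Per channel, c → c + 0.76(128 − c):
  R: 117 + 0.76×(128−117) = 117 + 8.36 = 125.36 → 125
  G: 196 + 0.76×(128−196) = 196 − 51.68 = 144.32 → 144
  B: 36 + 69.92 = 105.92 → 106
rgb(125, 144, 106) = #7D906A.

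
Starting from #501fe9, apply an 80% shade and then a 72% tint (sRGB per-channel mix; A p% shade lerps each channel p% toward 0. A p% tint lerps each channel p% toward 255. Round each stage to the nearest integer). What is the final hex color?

#bcb9c5

#501fe9 is rgb(80, 31, 233).
An 80% shade moves each channel 80% toward 0:
  R: 80 + 0.8×(0−80) = 80 − 64 = 16 → 16
  G: 31 + 0.8×(0−31) = 31 − 24.8 = 6.2 → 6
  B: 233 + 0.8×(0−233) = 233 − 186.4 = 46.6 → 47
After the shade: rgb(16, 6, 47) = #10062f.
Lerp each channel 72% toward 255:
  R: 16 + 172.08 = 188.08 → 188
  G: 6 + 179.28 = 185.28 → 185
  B: 47 + 0.72×(255−47) = 47 + 149.76 = 196.76 → 197
rgb(188, 185, 197) = #bcb9c5.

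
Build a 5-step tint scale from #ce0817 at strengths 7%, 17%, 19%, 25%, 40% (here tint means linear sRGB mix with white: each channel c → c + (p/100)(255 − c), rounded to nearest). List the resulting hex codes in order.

#d11927, #d6323e, #d73743, #da4651, #e26b74

#ce0817 is rgb(206, 8, 23).
7%: (206 + 3.43 = 209.43→209, 8 + 17.29 = 25.29→25, 23 + 16.24 = 39.24→39) → #d11927
17%: (206 + 8.33 = 214.33→214, 8 + 41.99 = 49.99→50, 23 + 39.44 = 62.44→62) → #d6323e
19%: (206 + 9.31 = 215.31→215, 8 + 46.93 = 54.93→55, 23 + 44.08 = 67.08→67) → #d73743
25%: (206 + 12.25 = 218.25→218, 8 + 61.75 = 69.75→70, 23 + 58 = 81→81) → #da4651
40%: (206 + 19.6 = 225.6→226, 8 + 98.8 = 106.8→107, 23 + 92.8 = 115.8→116) → #e26b74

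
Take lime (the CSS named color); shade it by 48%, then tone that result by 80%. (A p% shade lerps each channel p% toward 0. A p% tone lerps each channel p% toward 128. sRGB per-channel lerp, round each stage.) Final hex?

#668166

CSS lime is rgb(0, 255, 0).
A 48% shade moves each channel 48% toward 0:
  R: 0 + 0 = 0 → 0
  G: 255 + 0.48×(0−255) = 255 − 122.4 = 132.6 → 133
  B: 0 + 0.48×(0−0) = 0 + 0 = 0 → 0
After the shade: rgb(0, 133, 0) = #008500.
Lerp each channel 80% toward 128:
  R: 0 + 102.4 = 102.4 → 102
  G: 133 − 4 = 129 → 129
  B: 0 + 102.4 = 102.4 → 102
rgb(102, 129, 102) = #668166.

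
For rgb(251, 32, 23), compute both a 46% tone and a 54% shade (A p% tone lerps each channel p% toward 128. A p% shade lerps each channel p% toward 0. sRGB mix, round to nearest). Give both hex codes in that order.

#C24C47, #730F0B

46% tone:
  R: 251 + 0.46×(128−251) = 251 − 56.58 = 194.42 → 194
  G: 32 + 0.46×(128−32) = 32 + 44.16 = 76.16 → 76
  B: 23 + 48.3 = 71.3 → 71
  → #C24C47
54% shade:
  R: 251 − 135.54 = 115.46 → 115
  G: 32 + 0.54×(0−32) = 32 − 17.28 = 14.72 → 15
  B: 23 + 0.54×(0−23) = 23 − 12.42 = 10.58 → 11
  → #730F0B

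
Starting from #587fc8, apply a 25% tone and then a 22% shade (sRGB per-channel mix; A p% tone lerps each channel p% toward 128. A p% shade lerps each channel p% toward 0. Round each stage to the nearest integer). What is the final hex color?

#4c638e

#587fc8 is rgb(88, 127, 200).
Per channel, c → c + 0.25(128 − c):
  R: 88 + 0.25×(128−88) = 88 + 10 = 98 → 98
  G: 127 + 0.25×(128−127) = 127 + 0.25 = 127.25 → 127
  B: 200 − 18 = 182 → 182
After the tone: rgb(98, 127, 182) = #627fb6.
Per channel, c → c + 0.22(0 − c):
  R: 98 − 21.56 = 76.44 → 76
  G: 127 + 0.22×(0−127) = 127 − 27.94 = 99.06 → 99
  B: 182 + 0.22×(0−182) = 182 − 40.04 = 141.96 → 142
rgb(76, 99, 142) = #4c638e.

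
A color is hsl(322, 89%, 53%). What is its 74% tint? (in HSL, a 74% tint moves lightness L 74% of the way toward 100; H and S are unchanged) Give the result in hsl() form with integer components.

L moves 74% from 53 toward 100: 53 + 34.78 = 87.78 → 88.
H and S are unchanged.

hsl(322, 89%, 88%)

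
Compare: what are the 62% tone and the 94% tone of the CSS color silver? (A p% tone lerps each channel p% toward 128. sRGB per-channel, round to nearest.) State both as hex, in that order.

#989898, #848484

CSS silver is rgb(192, 192, 192).
62% tone:
  R: 192 − 39.68 = 152.32 → 152
  G: 192 + 0.62×(128−192) = 192 − 39.68 = 152.32 → 152
  B: 192 + 0.62×(128−192) = 192 − 39.68 = 152.32 → 152
  → #989898
94% tone:
  R: 192 + 0.94×(128−192) = 192 − 60.16 = 131.84 → 132
  G: 192 + 0.94×(128−192) = 192 − 60.16 = 131.84 → 132
  B: 192 + 0.94×(128−192) = 192 − 60.16 = 131.84 → 132
  → #848484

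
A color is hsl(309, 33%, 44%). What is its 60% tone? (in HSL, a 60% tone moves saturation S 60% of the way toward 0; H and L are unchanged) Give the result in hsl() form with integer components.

S moves 60% from 33 toward 0: 33 − 19.8 = 13.2 → 13.
H and L are unchanged.

hsl(309, 13%, 44%)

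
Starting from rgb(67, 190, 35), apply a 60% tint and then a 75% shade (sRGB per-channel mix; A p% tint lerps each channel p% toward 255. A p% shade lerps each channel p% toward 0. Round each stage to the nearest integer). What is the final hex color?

#2d392a

Lerp each channel 60% toward 255:
  R: 67 + 112.8 = 179.8 → 180
  G: 190 + 0.6×(255−190) = 190 + 39 = 229 → 229
  B: 35 + 132 = 167 → 167
After the tint: rgb(180, 229, 167) = #b4e5a7.
Per channel, c → c + 0.75(0 − c):
  R: 180 − 135 = 45 → 45
  G: 229 + 0.75×(0−229) = 229 − 171.75 = 57.25 → 57
  B: 167 − 125.25 = 41.75 → 42
rgb(45, 57, 42) = #2d392a.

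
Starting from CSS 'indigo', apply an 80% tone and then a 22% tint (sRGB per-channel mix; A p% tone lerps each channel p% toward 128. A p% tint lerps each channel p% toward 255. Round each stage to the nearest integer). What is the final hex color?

CSS indigo is rgb(75, 0, 130).
Lerp each channel 80% toward 128:
  R: 75 + 0.8×(128−75) = 75 + 42.4 = 117.4 → 117
  G: 0 + 102.4 = 102.4 → 102
  B: 130 + 0.8×(128−130) = 130 − 1.6 = 128.4 → 128
After the tone: rgb(117, 102, 128) = #756680.
Per channel, c → c + 0.22(255 − c):
  R: 117 + 0.22×(255−117) = 117 + 30.36 = 147.36 → 147
  G: 102 + 33.66 = 135.66 → 136
  B: 128 + 27.94 = 155.94 → 156
rgb(147, 136, 156) = #93889C.

#93889C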